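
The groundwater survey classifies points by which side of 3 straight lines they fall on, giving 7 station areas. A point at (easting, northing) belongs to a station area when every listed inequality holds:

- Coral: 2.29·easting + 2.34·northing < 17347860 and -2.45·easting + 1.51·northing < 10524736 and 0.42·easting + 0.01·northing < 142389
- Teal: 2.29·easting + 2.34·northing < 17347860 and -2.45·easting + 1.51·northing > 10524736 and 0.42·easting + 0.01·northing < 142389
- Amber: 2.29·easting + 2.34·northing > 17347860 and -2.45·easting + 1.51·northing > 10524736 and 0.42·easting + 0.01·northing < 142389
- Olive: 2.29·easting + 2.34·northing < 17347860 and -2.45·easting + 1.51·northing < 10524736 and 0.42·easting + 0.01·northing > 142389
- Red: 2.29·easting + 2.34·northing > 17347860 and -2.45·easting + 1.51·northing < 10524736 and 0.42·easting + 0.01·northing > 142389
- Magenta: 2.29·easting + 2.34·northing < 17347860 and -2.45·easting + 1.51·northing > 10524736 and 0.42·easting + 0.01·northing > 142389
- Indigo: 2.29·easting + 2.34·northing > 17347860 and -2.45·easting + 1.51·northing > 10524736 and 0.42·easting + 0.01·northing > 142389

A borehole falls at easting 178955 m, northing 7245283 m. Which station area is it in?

2.29·178955 + 2.34·7245283 = 17363769.170, which is > 17347860
-2.45·178955 + 1.51·7245283 = 10501937.580, which is < 10524736
0.42·178955 + 0.01·7245283 = 147613.930, which is > 142389
This sign pattern matches Red.

Red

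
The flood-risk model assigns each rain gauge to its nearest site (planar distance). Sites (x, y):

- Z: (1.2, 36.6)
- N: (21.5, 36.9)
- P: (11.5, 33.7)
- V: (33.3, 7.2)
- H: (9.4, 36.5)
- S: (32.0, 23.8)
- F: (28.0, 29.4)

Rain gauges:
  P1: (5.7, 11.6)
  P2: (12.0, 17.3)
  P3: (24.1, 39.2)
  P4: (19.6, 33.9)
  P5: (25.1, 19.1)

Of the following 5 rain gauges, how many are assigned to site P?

2

P1 → P
P2 → P
P3 → N
P4 → N
P5 → S
2 of the 5 go to P.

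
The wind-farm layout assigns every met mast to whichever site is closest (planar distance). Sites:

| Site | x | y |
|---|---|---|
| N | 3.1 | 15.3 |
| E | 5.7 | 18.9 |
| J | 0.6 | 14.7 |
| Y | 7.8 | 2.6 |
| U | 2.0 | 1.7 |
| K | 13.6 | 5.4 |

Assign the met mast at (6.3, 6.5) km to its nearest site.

Squared distances to each site:
N: 87.680; E: 154.120; J: 99.730; Y: 17.460; U: 41.530; K: 54.500.
Minimum at Y.

Y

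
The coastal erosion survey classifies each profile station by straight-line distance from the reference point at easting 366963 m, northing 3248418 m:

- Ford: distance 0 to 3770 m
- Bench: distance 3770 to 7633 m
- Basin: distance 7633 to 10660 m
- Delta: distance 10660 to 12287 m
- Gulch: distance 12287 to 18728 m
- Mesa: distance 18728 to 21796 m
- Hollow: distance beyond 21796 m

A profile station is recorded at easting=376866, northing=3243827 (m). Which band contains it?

Delta

Distance = √((376866−366963)² + (3243827−3248418)²) = √(98069409.000 + 21077281.000) = 10915.434 m.
10660 ≤ 10915.434 < 12287 → Delta.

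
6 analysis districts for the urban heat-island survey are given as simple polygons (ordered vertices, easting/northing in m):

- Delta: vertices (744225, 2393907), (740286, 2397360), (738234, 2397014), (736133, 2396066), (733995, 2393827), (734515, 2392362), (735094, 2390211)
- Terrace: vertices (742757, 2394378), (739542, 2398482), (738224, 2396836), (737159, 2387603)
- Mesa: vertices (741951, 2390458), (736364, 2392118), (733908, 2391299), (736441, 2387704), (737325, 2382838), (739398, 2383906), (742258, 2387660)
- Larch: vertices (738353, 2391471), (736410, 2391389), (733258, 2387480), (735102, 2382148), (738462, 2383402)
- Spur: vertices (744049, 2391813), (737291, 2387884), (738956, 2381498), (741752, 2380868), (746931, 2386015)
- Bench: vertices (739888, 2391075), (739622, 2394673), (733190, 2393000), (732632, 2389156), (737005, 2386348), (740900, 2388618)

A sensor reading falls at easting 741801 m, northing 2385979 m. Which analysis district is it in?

Spur

Cast a ray rightward from (741801, 2385979). For each polygon, the edges (by vertex number in listed order) whose endpoints lie on opposite sides of northing = 2385979, where each meets that height, and whether that is right or left of the point:
Delta: no edge straddles that height → 0 crossings.
Terrace: no edge straddles that height → 0 crossings.
Mesa: 4–5 at easting≈736754.4 (left), 6–7 at easting≈740977.3 (left) → 0 crossings.
Larch: 3–4 at easting≈733777.1 (left), 5–1 at easting≈738427.2 (left) → 0 crossings.
Spur: 2–3 at easting≈737787.7 (left), 4–5 at easting≈746894.8 (right) → 1 crossing.
Bench: no edge straddles that height → 0 crossings.
Only Spur has an odd count, so the point is inside Spur.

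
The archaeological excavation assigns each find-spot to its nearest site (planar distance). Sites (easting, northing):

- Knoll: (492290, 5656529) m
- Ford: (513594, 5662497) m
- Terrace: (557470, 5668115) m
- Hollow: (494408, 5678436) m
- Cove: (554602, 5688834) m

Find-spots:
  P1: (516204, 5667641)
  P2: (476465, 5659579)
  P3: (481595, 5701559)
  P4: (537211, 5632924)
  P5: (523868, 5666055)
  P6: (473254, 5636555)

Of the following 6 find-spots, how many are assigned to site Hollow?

1

P1 → Ford
P2 → Knoll
P3 → Hollow
P4 → Ford
P5 → Ford
P6 → Knoll
1 of the 6 goes to Hollow.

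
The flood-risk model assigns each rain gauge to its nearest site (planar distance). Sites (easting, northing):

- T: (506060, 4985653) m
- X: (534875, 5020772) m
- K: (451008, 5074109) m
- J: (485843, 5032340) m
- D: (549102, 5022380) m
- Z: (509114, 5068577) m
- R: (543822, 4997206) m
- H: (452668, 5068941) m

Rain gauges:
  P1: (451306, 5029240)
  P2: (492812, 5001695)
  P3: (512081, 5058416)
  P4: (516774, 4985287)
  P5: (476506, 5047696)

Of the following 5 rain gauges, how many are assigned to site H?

P1 → J
P2 → T
P3 → Z
P4 → T
P5 → J
0 of the 5 go to H.

0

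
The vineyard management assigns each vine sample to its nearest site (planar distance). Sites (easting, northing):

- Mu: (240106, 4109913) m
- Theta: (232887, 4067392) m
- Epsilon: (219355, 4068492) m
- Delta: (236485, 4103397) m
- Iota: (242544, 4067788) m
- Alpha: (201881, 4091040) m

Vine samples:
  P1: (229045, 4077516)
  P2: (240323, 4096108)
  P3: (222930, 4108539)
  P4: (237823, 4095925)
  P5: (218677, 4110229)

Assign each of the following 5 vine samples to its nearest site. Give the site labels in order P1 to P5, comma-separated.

P1 → Theta (d²=117256340.00)
P2 → Delta (d²=67859765.00)
P3 → Delta (d²=210178189.00)
P4 → Delta (d²=57621028.00)
P5 → Delta (d²=363801088.00)

Theta, Delta, Delta, Delta, Delta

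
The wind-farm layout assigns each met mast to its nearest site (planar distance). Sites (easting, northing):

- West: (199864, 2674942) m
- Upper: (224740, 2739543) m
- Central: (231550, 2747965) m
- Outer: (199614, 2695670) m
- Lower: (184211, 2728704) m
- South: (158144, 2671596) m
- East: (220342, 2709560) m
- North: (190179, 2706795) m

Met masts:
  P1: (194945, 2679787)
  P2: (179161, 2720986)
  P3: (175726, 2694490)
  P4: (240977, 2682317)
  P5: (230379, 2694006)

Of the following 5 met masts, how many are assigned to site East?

P1 → West
P2 → Lower
P3 → North
P4 → East
P5 → East
2 of the 5 go to East.

2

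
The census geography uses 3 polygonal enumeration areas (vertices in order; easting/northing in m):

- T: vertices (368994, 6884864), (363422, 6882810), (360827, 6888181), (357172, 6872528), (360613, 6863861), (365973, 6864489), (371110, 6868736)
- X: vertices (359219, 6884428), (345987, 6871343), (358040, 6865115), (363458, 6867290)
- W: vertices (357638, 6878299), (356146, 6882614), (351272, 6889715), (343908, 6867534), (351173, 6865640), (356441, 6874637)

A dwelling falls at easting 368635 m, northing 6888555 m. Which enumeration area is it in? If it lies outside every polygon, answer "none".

Cast a ray rightward from (368635, 6888555). For each polygon, the edges (by vertex number in listed order) whose endpoints lie on opposite sides of northing = 6888555, where each meets that height, and whether that is right or left of the point:
T: no edge straddles that height → 0 crossings.
X: no edge straddles that height → 0 crossings.
W: 2–3 at easting≈352068.2 (left), 3–4 at easting≈350886.9 (left) → 0 crossings.
All counts are even, so the point lies outside every listed polygon.

none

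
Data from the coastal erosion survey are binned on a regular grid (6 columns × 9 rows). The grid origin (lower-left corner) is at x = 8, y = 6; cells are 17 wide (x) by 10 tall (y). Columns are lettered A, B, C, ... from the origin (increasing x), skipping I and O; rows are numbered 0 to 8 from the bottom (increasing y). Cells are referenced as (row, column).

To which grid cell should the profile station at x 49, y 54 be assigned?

Column index: ⌊(49 − 8) / 17⌋ = ⌊2.412⌋ = 2 → column C
Row offset from origin: ⌊(54 − 6) / 10⌋ = ⌊4.800⌋ = 4 → row 4

(4, C)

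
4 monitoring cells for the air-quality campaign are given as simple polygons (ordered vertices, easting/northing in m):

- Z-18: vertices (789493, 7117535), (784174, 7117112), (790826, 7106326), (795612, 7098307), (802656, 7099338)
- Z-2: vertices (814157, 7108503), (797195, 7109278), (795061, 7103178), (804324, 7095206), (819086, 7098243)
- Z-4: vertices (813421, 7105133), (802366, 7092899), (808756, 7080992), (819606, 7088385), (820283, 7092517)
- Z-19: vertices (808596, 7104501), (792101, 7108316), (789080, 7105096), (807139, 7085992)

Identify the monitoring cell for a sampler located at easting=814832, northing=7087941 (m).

Z-4

Cast a ray rightward from (814832, 7087941). For each polygon, the edges (by vertex number in listed order) whose endpoints lie on opposite sides of northing = 7087941, where each meets that height, and whether that is right or left of the point:
Z-18: no edge straddles that height → 0 crossings.
Z-2: no edge straddles that height → 0 crossings.
Z-4: 2–3 at easting≈805026.8 (left), 3–4 at easting≈818954.4 (right) → 1 crossing.
Z-19: 3–4 at easting≈805296.6 (left), 4–1 at easting≈807292.4 (left) → 0 crossings.
Only Z-4 has an odd count, so the point is inside Z-4.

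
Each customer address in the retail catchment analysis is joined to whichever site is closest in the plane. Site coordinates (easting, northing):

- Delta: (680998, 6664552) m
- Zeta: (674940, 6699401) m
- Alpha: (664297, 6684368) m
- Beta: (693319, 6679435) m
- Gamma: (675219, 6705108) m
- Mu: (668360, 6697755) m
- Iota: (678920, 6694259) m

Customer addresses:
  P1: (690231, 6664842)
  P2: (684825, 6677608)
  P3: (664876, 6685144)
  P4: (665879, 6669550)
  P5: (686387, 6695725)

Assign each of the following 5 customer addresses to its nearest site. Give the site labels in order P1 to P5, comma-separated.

P1 → Delta (d²=85332389.00)
P2 → Beta (d²=75485965.00)
P3 → Alpha (d²=937417.00)
P4 → Alpha (d²=222075848.00)
P5 → Iota (d²=57905245.00)

Delta, Beta, Alpha, Alpha, Iota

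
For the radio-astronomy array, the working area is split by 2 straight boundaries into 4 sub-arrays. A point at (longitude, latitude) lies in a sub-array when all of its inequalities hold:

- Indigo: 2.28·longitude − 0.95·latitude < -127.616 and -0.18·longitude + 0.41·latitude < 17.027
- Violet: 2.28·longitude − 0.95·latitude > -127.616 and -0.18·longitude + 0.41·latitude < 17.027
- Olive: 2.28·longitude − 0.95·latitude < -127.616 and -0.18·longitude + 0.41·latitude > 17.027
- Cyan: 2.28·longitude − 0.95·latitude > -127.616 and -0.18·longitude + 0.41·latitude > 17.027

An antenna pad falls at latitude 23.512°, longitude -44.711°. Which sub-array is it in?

2.28·-44.711 − 0.95·23.512 = -124.277, which is > -127.616
-0.18·-44.711 + 0.41·23.512 = 17.688, which is > 17.027
This sign pattern matches Cyan.

Cyan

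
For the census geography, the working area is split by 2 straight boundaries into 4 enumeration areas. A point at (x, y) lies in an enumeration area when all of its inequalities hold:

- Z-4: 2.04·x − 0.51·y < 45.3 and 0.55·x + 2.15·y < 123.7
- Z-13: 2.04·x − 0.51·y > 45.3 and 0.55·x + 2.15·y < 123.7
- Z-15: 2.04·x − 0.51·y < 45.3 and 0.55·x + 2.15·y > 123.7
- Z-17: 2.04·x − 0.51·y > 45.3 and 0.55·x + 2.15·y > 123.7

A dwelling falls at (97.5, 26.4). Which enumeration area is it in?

Z-13

2.04·97.5 − 0.51·26.4 = 185.436, which is > 45.3
0.55·97.5 + 2.15·26.4 = 110.385, which is < 123.7
This sign pattern matches Z-13.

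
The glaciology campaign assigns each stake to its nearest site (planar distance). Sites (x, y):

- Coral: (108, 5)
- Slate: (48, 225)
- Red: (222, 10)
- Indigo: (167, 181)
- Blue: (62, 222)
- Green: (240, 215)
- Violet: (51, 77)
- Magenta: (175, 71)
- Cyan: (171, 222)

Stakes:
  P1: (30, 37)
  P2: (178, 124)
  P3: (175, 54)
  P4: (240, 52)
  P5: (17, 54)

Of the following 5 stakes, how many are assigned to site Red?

P1 → Violet
P2 → Magenta
P3 → Magenta
P4 → Red
P5 → Violet
1 of the 5 goes to Red.

1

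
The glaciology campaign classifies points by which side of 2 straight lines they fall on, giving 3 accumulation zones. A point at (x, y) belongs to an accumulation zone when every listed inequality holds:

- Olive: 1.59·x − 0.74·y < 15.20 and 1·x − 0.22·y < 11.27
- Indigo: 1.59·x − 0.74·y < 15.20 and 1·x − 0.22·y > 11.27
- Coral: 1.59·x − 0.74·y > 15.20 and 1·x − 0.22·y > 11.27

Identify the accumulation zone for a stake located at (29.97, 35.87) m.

1.59·29.97 − 0.74·35.87 = 21.109, which is > 15.20
1·29.97 − 0.22·35.87 = 22.079, which is > 11.27
This sign pattern matches Coral.

Coral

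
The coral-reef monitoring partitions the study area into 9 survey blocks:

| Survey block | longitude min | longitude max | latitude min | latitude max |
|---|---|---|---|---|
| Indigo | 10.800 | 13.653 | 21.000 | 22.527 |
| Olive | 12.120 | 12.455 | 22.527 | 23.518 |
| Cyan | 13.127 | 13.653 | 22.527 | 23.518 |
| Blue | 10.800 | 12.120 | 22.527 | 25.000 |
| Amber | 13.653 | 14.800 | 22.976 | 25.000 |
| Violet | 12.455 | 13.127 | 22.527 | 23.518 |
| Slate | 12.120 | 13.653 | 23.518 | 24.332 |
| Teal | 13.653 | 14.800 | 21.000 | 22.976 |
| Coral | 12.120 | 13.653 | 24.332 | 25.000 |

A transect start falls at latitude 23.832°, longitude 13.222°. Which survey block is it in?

The point has longitude = 13.222 and latitude = 23.832.
Only Slate satisfies 12.120 ≤ longitude ≤ 13.653 and 23.518 ≤ latitude ≤ 24.332.

Slate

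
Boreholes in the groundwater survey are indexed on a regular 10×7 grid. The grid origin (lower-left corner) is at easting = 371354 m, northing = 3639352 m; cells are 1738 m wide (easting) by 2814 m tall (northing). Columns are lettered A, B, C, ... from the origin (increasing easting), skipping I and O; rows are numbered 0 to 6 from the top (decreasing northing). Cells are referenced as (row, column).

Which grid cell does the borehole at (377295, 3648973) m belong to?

(3, D)

Column index: ⌊(377295 − 371354) / 1738⌋ = ⌊3.418⌋ = 3 → column D
Row offset from origin: ⌊(3648973 − 3639352) / 2814⌋ = ⌊3.419⌋ = 3 → row 3 (counted from top)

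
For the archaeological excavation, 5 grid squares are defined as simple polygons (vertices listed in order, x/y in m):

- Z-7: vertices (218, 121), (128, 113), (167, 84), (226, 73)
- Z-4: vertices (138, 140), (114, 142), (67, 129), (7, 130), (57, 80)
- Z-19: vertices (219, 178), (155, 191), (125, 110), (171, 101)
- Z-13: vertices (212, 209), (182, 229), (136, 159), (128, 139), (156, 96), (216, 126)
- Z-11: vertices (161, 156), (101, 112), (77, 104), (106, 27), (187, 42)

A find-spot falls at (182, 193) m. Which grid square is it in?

Z-13

Cast a ray rightward from (182, 193). For each polygon, the edges (by vertex number in listed order) whose endpoints lie on opposite sides of y = 193, where each meets that height, and whether that is right or left of the point:
Z-7: no edge straddles that height → 0 crossings.
Z-4: no edge straddles that height → 0 crossings.
Z-19: no edge straddles that height → 0 crossings.
Z-13: 2–3 at x≈158.3 (left), 6–1 at x≈212.8 (right) → 1 crossing.
Z-11: no edge straddles that height → 0 crossings.
Only Z-13 has an odd count, so the point is inside Z-13.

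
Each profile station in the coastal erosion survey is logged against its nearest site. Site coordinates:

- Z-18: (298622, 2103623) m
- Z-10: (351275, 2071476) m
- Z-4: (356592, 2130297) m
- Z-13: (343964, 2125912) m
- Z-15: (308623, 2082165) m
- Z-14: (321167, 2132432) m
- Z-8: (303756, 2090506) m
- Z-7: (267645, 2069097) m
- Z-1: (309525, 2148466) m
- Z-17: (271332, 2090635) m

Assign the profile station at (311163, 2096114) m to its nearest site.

Z-8

Squared distances to each site:
Z-18: 213661762.000; Z-10: 2216003588.000; Z-4: 3232271530.000; Z-13: 1963826405.000; Z-15: 201026201.000; Z-14: 1419077140.000; Z-8: 86313313.000; Z-7: 2623734613.000; Z-1: 2743414948.000; Z-17: 1616528002.000.
Minimum at Z-8.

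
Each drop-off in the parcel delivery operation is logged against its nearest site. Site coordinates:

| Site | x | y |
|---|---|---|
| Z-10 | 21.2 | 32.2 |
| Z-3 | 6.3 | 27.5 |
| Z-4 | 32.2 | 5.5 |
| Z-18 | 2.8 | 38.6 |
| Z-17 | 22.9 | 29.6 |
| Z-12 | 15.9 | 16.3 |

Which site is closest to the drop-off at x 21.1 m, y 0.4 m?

Z-4

Squared distances to each site:
Z-10: 1011.250; Z-3: 953.450; Z-4: 149.220; Z-18: 1794.130; Z-17: 855.880; Z-12: 279.850.
Minimum at Z-4.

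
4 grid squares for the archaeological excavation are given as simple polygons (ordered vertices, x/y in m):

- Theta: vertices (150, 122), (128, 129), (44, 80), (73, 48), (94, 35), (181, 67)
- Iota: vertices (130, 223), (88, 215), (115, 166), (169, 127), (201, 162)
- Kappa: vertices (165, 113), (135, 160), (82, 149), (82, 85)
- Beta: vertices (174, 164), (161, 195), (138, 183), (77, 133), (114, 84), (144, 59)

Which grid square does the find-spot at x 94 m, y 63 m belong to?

Cast a ray rightward from (94, 63). For each polygon, the edges (by vertex number in listed order) whose endpoints lie on opposite sides of y = 63, where each meets that height, and whether that is right or left of the point:
Theta: 3–4 at x≈59.4 (left), 5–6 at x≈170.1 (right) → 1 crossing.
Iota: no edge straddles that height → 0 crossings.
Kappa: no edge straddles that height → 0 crossings.
Beta: 5–6 at x≈139.2 (right), 6–1 at x≈145.1 (right) → 2 crossings.
Only Theta has an odd count, so the point is inside Theta.

Theta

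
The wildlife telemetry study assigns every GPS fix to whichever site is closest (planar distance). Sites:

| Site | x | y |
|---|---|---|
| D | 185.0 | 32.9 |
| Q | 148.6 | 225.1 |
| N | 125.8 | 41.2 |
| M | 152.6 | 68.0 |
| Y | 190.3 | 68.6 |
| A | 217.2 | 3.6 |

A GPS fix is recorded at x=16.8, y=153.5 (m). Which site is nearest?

Squared distances to each site:
D: 42835.600; Q: 22497.800; N: 24492.290; M: 25751.890; Y: 37310.260; A: 62630.170.
Minimum at Q.

Q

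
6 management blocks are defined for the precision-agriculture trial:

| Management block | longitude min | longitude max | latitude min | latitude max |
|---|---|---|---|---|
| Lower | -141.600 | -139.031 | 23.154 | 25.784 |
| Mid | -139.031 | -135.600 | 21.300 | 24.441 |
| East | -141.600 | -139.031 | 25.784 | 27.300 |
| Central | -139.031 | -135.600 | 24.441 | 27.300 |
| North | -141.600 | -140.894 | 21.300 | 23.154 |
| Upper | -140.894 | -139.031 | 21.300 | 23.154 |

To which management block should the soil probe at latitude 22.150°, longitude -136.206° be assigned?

Mid

The point has longitude = -136.206 and latitude = 22.150.
Only Mid satisfies -139.031 ≤ longitude ≤ -135.600 and 21.300 ≤ latitude ≤ 24.441.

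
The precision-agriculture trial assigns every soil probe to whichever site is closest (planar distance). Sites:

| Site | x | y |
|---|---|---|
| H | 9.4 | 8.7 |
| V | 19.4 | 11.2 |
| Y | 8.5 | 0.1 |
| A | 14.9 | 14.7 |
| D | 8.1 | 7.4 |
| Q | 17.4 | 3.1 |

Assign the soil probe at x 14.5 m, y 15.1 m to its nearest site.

A

Squared distances to each site:
H: 66.970; V: 39.220; Y: 261.000; A: 0.320; D: 100.250; Q: 152.410.
Minimum at A.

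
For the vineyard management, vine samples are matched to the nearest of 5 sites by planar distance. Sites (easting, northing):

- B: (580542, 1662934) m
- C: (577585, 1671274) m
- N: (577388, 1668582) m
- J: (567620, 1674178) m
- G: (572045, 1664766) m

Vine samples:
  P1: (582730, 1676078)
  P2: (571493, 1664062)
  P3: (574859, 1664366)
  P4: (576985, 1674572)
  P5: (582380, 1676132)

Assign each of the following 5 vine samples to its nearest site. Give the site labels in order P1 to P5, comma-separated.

C, G, G, C, C

P1 → C (d²=49549441.00)
P2 → G (d²=800320.00)
P3 → G (d²=8078596.00)
P4 → C (d²=11236804.00)
P5 → C (d²=46592189.00)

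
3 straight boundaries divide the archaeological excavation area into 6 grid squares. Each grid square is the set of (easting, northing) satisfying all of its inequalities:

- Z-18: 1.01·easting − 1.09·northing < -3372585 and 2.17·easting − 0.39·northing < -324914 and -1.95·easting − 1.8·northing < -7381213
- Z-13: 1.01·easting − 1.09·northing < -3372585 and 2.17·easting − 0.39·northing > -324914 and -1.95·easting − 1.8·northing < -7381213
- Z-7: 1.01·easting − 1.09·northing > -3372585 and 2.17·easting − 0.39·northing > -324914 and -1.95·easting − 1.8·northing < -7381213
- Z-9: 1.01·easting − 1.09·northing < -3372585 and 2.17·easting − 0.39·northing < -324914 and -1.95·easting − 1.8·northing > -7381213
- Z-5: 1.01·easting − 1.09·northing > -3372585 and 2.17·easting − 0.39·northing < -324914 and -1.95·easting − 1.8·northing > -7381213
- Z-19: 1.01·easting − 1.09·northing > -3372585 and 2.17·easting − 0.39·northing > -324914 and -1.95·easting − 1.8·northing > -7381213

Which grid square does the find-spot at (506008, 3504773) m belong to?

Z-19

1.01·506008 − 1.09·3504773 = -3309134.490, which is > -3372585
2.17·506008 − 0.39·3504773 = -268824.110, which is > -324914
-1.95·506008 − 1.8·3504773 = -7295307.000, which is > -7381213
This sign pattern matches Z-19.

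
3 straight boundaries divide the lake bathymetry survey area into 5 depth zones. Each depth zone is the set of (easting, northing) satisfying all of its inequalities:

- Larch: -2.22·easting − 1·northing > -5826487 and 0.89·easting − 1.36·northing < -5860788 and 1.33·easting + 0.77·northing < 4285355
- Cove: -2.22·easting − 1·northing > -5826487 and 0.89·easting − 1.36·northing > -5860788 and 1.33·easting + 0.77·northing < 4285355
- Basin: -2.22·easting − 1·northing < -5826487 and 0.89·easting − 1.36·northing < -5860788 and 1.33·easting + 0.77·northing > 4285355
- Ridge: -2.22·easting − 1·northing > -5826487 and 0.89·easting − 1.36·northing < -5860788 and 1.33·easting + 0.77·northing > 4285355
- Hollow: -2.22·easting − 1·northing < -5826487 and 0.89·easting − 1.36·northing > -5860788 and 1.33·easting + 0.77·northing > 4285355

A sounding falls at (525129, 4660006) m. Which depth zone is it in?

Ridge

-2.22·525129 − 1·4660006 = -5825792.380, which is > -5826487
0.89·525129 − 1.36·4660006 = -5870243.350, which is < -5860788
1.33·525129 + 0.77·4660006 = 4286626.190, which is > 4285355
This sign pattern matches Ridge.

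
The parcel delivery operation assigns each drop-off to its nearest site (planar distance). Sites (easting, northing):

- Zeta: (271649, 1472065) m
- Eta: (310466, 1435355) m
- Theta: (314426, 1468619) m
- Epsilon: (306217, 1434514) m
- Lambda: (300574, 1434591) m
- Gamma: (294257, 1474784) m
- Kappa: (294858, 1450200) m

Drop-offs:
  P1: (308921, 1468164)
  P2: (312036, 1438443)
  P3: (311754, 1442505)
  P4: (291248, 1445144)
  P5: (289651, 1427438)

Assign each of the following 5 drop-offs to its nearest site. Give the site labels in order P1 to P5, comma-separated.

P1 → Theta (d²=30512050.00)
P2 → Eta (d²=12000644.00)
P3 → Eta (d²=52781444.00)
P4 → Kappa (d²=38595236.00)
P5 → Lambda (d²=170477338.00)

Theta, Eta, Eta, Kappa, Lambda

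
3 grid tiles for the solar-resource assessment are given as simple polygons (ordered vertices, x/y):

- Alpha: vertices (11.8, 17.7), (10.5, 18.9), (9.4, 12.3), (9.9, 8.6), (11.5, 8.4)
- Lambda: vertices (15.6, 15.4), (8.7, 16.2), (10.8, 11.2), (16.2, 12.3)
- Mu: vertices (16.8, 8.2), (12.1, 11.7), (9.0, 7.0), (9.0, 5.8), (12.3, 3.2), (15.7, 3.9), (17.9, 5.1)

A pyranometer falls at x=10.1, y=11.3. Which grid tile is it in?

Cast a ray rightward from (10.1, 11.3). For each polygon, the edges (by vertex number in listed order) whose endpoints lie on opposite sides of y = 11.3, where each meets that height, and whether that is right or left of the point:
Alpha: 3–4 at x≈9.54 (left), 5–1 at x≈11.59 (right) → 1 crossing.
Lambda: 2–3 at x≈10.76 (right), 3–4 at x≈11.29 (right) → 2 crossings.
Mu: 1–2 at x≈12.64 (right), 2–3 at x≈11.84 (right) → 2 crossings.
Only Alpha has an odd count, so the point is inside Alpha.

Alpha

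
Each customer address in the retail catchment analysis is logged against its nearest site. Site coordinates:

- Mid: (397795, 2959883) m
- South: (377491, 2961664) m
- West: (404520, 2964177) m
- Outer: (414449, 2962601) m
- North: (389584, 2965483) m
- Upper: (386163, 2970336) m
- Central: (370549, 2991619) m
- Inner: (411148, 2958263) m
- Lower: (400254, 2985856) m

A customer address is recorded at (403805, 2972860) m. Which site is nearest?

Squared distances to each site:
Mid: 204522629.000; South: 817777012.000; West: 75905714.000; Outer: 218541817.000; North: 256656970.000; Upper: 317610740.000; Central: 1457861617.000; Inner: 266992058.000; Lower: 181505617.000.
Minimum at West.

West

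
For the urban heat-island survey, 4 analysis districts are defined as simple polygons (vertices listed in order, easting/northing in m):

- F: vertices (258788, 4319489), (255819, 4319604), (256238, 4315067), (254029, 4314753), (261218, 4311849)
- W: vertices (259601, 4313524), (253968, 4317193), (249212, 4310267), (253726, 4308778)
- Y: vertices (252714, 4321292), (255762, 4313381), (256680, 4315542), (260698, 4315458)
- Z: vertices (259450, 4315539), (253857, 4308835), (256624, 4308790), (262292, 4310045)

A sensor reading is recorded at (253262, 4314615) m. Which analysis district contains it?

Cast a ray rightward from (253262, 4314615). For each polygon, the edges (by vertex number in listed order) whose endpoints lie on opposite sides of northing = 4314615, where each meets that height, and whether that is right or left of the point:
F: 4–5 at easting≈254370.6 (right), 5–1 at easting≈260338.2 (right) → 2 crossings.
W: 1–2 at easting≈257926.0 (right), 2–3 at easting≈252197.7 (left) → 1 crossing.
Y: 1–2 at easting≈255286.6 (right), 2–3 at easting≈256286.2 (right) → 2 crossings.
Z: 1–2 at easting≈258679.1 (right), 4–1 at easting≈259928.0 (right) → 2 crossings.
Only W has an odd count, so the point is inside W.

W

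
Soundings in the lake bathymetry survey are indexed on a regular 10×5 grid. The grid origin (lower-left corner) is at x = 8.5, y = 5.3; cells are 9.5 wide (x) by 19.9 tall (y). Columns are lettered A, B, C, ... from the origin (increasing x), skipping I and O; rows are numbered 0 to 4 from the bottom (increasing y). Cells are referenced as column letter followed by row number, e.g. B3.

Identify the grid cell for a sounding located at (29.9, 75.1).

Column index: ⌊(29.9 − 8.5) / 9.5⌋ = ⌊2.253⌋ = 2 → column C
Row offset from origin: ⌊(75.1 − 5.3) / 19.9⌋ = ⌊3.508⌋ = 3 → row 3

C3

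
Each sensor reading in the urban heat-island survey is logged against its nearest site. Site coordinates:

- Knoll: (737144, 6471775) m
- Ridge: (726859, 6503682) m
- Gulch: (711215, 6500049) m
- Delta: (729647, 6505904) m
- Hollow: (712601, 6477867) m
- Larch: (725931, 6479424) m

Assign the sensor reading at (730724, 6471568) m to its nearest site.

Knoll

Squared distances to each site:
Knoll: 41259249.000; Ridge: 1046247221.000; Gulch: 1191768442.000; Delta: 1180120825.000; Hollow: 368120530.000; Larch: 84689585.000.
Minimum at Knoll.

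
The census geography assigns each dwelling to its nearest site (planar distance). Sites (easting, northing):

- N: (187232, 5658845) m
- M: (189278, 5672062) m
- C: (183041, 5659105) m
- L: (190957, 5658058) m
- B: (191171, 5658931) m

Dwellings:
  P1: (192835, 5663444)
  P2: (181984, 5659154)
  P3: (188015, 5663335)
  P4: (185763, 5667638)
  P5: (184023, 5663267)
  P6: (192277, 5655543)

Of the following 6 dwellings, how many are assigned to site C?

P1 → B
P2 → C
P3 → N
P4 → M
P5 → C
P6 → L
2 of the 6 go to C.

2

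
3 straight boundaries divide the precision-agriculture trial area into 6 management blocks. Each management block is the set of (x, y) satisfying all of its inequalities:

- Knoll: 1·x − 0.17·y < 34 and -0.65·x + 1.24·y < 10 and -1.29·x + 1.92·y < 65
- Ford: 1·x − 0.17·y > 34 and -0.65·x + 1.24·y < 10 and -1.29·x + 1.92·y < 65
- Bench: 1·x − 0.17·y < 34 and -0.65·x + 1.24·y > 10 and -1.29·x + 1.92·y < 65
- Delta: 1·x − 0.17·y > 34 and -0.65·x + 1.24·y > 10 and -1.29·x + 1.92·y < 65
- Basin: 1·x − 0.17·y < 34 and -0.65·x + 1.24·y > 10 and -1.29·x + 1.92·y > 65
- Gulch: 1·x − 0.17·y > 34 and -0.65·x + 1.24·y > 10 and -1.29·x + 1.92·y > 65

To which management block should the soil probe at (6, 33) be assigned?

1·6 − 0.17·33 = 0.390, which is < 34
-0.65·6 + 1.24·33 = 37.020, which is > 10
-1.29·6 + 1.92·33 = 55.620, which is < 65
This sign pattern matches Bench.

Bench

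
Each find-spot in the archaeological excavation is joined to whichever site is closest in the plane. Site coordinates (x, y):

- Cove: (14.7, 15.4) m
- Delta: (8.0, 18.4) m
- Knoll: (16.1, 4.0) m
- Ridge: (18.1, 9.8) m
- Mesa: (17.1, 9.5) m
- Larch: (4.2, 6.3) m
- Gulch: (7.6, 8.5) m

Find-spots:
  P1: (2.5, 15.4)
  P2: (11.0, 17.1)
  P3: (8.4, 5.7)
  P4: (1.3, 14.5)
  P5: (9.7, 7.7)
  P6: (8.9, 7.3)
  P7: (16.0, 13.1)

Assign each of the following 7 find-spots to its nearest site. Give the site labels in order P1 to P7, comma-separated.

P1 → Delta (d²=39.25)
P2 → Delta (d²=10.69)
P3 → Gulch (d²=8.48)
P4 → Delta (d²=60.10)
P5 → Gulch (d²=5.05)
P6 → Gulch (d²=3.13)
P7 → Cove (d²=6.98)

Delta, Delta, Gulch, Delta, Gulch, Gulch, Cove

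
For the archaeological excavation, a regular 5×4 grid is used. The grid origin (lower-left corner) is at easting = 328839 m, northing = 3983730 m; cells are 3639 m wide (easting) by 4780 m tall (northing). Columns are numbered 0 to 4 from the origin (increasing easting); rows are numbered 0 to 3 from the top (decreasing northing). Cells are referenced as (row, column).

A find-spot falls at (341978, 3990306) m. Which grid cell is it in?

(2, 3)

Column index: ⌊(341978 − 328839) / 3639⌋ = ⌊3.611⌋ = 3
Row offset from origin: ⌊(3990306 − 3983730) / 4780⌋ = ⌊1.376⌋ = 1 → row 2 (counted from top)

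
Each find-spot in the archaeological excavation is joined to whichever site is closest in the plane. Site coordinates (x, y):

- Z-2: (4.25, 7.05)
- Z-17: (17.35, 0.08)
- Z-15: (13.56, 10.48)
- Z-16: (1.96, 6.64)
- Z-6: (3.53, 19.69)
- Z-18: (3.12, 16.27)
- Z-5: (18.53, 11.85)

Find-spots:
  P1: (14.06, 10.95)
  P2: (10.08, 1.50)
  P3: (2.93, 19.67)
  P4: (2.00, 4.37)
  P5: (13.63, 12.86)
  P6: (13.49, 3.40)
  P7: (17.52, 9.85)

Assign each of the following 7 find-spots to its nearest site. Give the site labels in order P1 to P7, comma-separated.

Z-15, Z-17, Z-6, Z-16, Z-15, Z-17, Z-5

P1 → Z-15 (d²=0.47)
P2 → Z-17 (d²=54.87)
P3 → Z-6 (d²=0.36)
P4 → Z-16 (d²=5.15)
P5 → Z-15 (d²=5.67)
P6 → Z-17 (d²=25.92)
P7 → Z-5 (d²=5.02)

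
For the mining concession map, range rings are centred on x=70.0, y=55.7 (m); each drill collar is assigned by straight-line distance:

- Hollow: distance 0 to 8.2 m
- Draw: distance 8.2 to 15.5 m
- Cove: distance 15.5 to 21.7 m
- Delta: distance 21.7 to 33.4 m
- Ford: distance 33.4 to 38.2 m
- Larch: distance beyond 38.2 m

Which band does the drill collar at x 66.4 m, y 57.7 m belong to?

Distance = √((66.4−70.0)² + (57.7−55.7)²) = √(12.960 + 4.000) = 4.118 m.
0 ≤ 4.118 < 8.2 → Hollow.

Hollow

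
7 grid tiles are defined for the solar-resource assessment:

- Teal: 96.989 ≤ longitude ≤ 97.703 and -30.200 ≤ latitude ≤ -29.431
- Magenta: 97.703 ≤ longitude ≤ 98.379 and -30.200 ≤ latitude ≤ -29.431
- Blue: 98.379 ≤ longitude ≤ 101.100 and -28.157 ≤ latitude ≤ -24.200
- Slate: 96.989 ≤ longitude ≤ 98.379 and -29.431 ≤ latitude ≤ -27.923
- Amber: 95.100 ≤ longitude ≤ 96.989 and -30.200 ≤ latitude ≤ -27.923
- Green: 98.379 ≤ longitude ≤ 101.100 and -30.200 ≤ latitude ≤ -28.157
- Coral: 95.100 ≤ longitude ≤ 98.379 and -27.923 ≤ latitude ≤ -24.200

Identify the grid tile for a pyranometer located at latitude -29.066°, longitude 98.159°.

Slate

The point has longitude = 98.159 and latitude = -29.066.
Only Slate satisfies 96.989 ≤ longitude ≤ 98.379 and -29.431 ≤ latitude ≤ -27.923.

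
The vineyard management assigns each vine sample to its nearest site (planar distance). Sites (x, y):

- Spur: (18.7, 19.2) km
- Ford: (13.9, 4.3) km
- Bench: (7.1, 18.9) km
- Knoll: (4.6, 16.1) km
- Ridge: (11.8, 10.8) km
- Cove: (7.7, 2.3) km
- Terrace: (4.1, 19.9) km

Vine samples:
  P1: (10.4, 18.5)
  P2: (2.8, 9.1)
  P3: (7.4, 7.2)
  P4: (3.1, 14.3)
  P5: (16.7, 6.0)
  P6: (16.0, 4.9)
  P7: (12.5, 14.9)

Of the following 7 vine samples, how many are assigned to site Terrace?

0

P1 → Bench
P2 → Knoll
P3 → Cove
P4 → Knoll
P5 → Ford
P6 → Ford
P7 → Ridge
0 of the 7 go to Terrace.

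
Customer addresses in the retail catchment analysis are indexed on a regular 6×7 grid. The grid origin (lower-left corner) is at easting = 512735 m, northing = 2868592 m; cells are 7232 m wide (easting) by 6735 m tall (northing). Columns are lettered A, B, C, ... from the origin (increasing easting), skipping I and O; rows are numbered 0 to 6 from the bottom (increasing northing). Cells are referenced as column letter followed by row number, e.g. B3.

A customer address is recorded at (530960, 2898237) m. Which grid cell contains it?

C4

Column index: ⌊(530960 − 512735) / 7232⌋ = ⌊2.520⌋ = 2 → column C
Row offset from origin: ⌊(2898237 − 2868592) / 6735⌋ = ⌊4.402⌋ = 4 → row 4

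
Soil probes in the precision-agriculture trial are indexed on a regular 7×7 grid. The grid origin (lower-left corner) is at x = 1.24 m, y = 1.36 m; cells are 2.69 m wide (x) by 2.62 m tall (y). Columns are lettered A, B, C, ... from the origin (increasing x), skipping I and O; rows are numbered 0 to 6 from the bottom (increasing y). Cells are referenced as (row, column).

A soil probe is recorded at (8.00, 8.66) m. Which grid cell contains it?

Column index: ⌊(8.00 − 1.24) / 2.69⌋ = ⌊2.513⌋ = 2 → column C
Row offset from origin: ⌊(8.66 − 1.36) / 2.62⌋ = ⌊2.786⌋ = 2 → row 2

(2, C)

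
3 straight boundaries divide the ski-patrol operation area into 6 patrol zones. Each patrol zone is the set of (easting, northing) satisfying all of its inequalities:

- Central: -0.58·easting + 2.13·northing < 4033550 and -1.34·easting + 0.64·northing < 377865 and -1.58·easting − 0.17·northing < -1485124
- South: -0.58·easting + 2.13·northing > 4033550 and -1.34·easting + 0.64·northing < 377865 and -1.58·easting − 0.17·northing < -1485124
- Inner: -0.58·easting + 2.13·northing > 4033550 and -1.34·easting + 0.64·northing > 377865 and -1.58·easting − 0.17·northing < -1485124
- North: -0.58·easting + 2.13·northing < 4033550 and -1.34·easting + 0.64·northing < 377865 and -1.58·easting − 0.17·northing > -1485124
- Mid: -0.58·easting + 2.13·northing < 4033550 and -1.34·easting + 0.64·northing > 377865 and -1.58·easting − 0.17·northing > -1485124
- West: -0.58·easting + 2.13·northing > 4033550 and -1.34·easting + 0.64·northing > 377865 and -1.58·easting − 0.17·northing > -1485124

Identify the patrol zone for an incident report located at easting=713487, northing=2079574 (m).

-0.58·713487 + 2.13·2079574 = 4015670.160, which is < 4033550
-1.34·713487 + 0.64·2079574 = 374854.780, which is < 377865
-1.58·713487 − 0.17·2079574 = -1480837.040, which is > -1485124
This sign pattern matches North.

North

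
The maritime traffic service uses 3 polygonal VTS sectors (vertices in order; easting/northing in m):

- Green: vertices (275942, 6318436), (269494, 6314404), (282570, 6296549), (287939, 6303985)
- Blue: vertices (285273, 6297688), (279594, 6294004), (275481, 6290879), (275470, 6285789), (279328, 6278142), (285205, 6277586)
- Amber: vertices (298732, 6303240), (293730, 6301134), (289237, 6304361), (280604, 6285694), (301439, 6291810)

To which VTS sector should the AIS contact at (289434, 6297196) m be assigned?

Amber

Cast a ray rightward from (289434, 6297196). For each polygon, the edges (by vertex number in listed order) whose endpoints lie on opposite sides of northing = 6297196, where each meets that height, and whether that is right or left of the point:
Green: 2–3 at easting≈282096.2 (left), 3–4 at easting≈283037.2 (left) → 0 crossings.
Blue: 1–2 at easting≈284514.6 (left), 6–1 at easting≈285271.3 (left) → 0 crossings.
Amber: 3–4 at easting≈285923.4 (left), 5–1 at easting≈300163.4 (right) → 1 crossing.
Only Amber has an odd count, so the point is inside Amber.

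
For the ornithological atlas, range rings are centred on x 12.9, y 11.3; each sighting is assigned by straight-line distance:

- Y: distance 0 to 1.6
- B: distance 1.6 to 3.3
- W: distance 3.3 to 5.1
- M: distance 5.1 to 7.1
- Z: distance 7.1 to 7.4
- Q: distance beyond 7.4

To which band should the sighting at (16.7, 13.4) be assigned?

W

Distance = √((16.7−12.9)² + (13.4−11.3)²) = √(14.440 + 4.410) = 4.342.
3.3 ≤ 4.342 < 5.1 → W.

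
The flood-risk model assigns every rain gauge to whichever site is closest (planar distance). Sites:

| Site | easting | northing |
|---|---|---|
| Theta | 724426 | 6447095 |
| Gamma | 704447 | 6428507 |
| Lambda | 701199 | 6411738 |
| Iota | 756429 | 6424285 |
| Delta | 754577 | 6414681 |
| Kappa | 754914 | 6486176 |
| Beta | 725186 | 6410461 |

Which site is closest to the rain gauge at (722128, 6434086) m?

Theta

Squared distances to each site:
Theta: 174514885.000; Gamma: 343743002.000; Lambda: 937456145.000; Iota: 1272618202.000; Delta: 1429491626.000; Kappa: 3788289896.000; Beta: 567491989.000.
Minimum at Theta.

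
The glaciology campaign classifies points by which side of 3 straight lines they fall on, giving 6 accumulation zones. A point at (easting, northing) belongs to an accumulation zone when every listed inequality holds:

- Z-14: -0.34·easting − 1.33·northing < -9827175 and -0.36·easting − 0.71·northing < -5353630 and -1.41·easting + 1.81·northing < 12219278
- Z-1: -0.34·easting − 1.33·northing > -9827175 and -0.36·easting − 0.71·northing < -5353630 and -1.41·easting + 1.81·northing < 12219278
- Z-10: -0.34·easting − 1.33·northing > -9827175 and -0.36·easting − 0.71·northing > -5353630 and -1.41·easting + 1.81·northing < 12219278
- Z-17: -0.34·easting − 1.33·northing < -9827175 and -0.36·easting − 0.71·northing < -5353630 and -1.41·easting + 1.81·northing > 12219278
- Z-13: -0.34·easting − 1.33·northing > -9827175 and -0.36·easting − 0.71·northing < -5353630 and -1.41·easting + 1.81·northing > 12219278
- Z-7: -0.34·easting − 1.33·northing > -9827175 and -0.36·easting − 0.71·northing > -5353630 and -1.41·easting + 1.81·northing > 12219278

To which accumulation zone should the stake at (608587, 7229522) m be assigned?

-0.34·608587 − 1.33·7229522 = -9822183.840, which is > -9827175
-0.36·608587 − 0.71·7229522 = -5352051.940, which is > -5353630
-1.41·608587 + 1.81·7229522 = 12227327.150, which is > 12219278
This sign pattern matches Z-7.

Z-7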